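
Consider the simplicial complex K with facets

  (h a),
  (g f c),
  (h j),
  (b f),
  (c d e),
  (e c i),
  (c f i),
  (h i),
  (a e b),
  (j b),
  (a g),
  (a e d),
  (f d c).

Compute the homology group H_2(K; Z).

Take the total order a < b < c < d < e < f < g < h < i < j on the vertex set. Then K (dimension 2) consists of the simplices:

  0-simplices (10): a, b, c, d, e, f, g, h, i, j
  1-simplices (20): ab, ad, ae, ag, ah, be, bf, bj, cd, ce, cf, cg, ci, de, df, ei, fg, fi, hi, hj
  2-simplices (7): abe, ade, cde, cdf, cei, cfg, cfi

giving chain groups C_0 ≅ Z^10, C_1 ≅ Z^20, C_2 ≅ Z^7.

Boundary ∂_1: C_1 → C_0 maps an edge to its endpoints' difference, ∂[p,q] = q − p. For instance
  ∂bj = j − b.
The 10×20 boundary matrix has rank 9 and Smith normal form diag(1,1,1,1,1,1,1,1,1).

The boundary map ∂_2: C_2 → C_1 maps a triangle to the signed sum of its edges. For instance
  ∂cfi = fi − ci + cf,
  ∂ade = de − ae + ad.
As a 20×7 matrix over Z this has rank 7, with invariant factors (1,1,1,1,1,1,1).

Reading off H_k = ker ∂_k / im ∂_{k+1}:

  H_2: rank ker ∂_2 − rank ∂_3 = (7 − 7) − 0 = 0, and there is no ∂_3, so H_2 ≅ 0.

H_2 = 0.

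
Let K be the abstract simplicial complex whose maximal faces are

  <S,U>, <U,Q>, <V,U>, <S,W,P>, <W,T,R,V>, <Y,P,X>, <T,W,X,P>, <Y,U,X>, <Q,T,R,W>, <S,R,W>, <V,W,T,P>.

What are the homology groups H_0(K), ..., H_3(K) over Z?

Order the vertices as P < Q < R < S < T < U < V < W < X < Y. Listing each simplex with vertices in this order, K has dimension 3 with simplices:

  0-simplices (10): P, Q, R, S, T, U, V, W, X, Y
  1-simplices (25): PS, PT, PV, PW, PX, PY, QR, QT, QU, QW, RS, RT, RV, RW, SU, SW, TV, TW, TX, UV, UX, UY, VW, WX, XY
  2-simplices (17): PSW, PTV, PTW, PTX, PVW, PWX, PXY, QRT, QRW, QTW, RSW, RTV, RTW, RVW, TVW, TWX, UXY
  3-simplices (4): PTVW, PTWX, QRTW, RTVW

Hence C_0 ≅ Z^10, C_1 ≅ Z^25, C_2 ≅ Z^17, C_3 ≅ Z^4.

∂_1: C_1 → C_0 maps an edge to its endpoints' difference, ∂[p,q] = q − p.
As a 10×25 matrix over Z this has rank 9, with invariant factors (1,1,1,1,1,1,1,1,1).

The boundary map ∂_2: C_2 → C_1 maps a triangle to the signed sum of its edges. For instance
  ∂PTW = TW − PW + PT,
  ∂PSW = SW − PW + PS.
As a 25×17 matrix over Z this has rank 13, with invariant factors (1,1,1,1,1,1,1,1,1,1,1,1,1).

∂_3: C_3 → C_2 sends each 3-simplex σ to the alternating sum Σ_i (−1)^i (σ with its i-th vertex removed). For instance
  ∂QRTW = RTW − QTW + QRW − QRT,
  ∂RTVW = TVW − RVW + RTW − RTV.
The resulting 17×4 matrix has rank 4, and its Smith normal form has invariant factors (1,1,1,1).

Computing H_k = (kernel of ∂_k) / (image of ∂_{k+1}):

  H_0: rank C_0 − rank ∂_1 = 10 − 9 = 1, and the invariant factors of ∂_1 are all 1, so H_0 ≅ Z.
  H_1: rank ker ∂_1 − rank ∂_2 = (25 − 9) − 13 = 3, and the invariant factors of ∂_2 are all 1, so H_1 ≅ Z^3.
  H_2: rank ker ∂_2 − rank ∂_3 = (17 − 13) − 4 = 0, and the invariant factors of ∂_3 are all 1, so H_2 ≅ 0.
  H_3: rank ker ∂_3 − rank ∂_4 = (4 − 4) − 0 = 0, and there is no ∂_4, so H_3 ≅ 0.

H_0 = Z,  H_1 = Z^3,  H_2 = 0,  H_3 = 0.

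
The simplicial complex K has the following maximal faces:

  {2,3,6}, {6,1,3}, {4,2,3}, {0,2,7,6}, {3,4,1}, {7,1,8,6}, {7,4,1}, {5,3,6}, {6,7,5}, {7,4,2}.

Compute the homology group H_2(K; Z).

H_2 = Z.

We work with the vertex ordering 0 < 1 < 2 < 3 < 4 < 5 < 6 < 7 < 8. The simplices of K, each written with vertices in increasing order, are:

  0-simplices (9): [0], [1], [2], [3], [4], [5], [6], [7], [8]
  1-simplices (21): [0,2], [0,6], [0,7], [1,3], [1,4], [1,6], [1,7], [1,8], [2,3], [2,4], [2,6], [2,7], [3,4], [3,5], [3,6], [4,7], [5,6], [5,7], [6,7], [6,8], [7,8]
  2-simplices (16): [0,2,6], [0,2,7], [0,6,7], [1,3,4], [1,3,6], [1,4,7], [1,6,7], [1,6,8], [1,7,8], [2,3,4], [2,3,6], [2,4,7], [2,6,7], [3,5,6], [5,6,7], [6,7,8]
  3-simplices (2): [0,2,6,7], [1,6,7,8]

giving chain groups C_0 ≅ Z^9, C_1 ≅ Z^21, C_2 ≅ Z^16, C_3 ≅ Z^2.

∂_1: C_1 → C_0 is given by ∂[p,q] = [q] − [p]. For instance
  ∂[0,2] = [2] − [0].
The 9×21 boundary matrix has rank 8 and Smith normal form diag(1,1,1,1,1,1,1,1).

The boundary map ∂_2: C_2 → C_1 maps a triangle to the signed sum of its edges. For instance
  ∂[5,6,7] = [6,7] − [5,7] + [5,6],
  ∂[3,5,6] = [5,6] − [3,6] + [3,5].
As a 21×16 matrix over Z this has rank 13, with invariant factors (1,1,1,1,1,1,1,1,1,1,1,1,1).

The boundary map ∂_3: C_3 → C_2 sends each 3-simplex σ to the alternating sum Σ_i (−1)^i (σ with its i-th vertex removed). For instance
  ∂[1,6,7,8] = [6,7,8] − [1,7,8] + [1,6,8] − [1,6,7],
  ∂[0,2,6,7] = [2,6,7] − [0,6,7] + [0,2,7] − [0,2,6].
This gives a 16×2 integer matrix of rank 2; reducing to Smith normal form yields diagonal entries (1,1).

From H_k ≅ ker(∂_k) / im(∂_{k+1}) we obtain:

  H_2: rank ker ∂_2 − rank ∂_3 = (16 − 13) − 2 = 1, and the invariant factors of ∂_3 are all 1, so H_2 ≅ Z.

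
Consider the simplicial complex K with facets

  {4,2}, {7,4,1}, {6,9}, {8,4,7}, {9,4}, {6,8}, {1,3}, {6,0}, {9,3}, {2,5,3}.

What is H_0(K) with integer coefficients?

H_0 = Z.

Order the vertices as 0 < 1 < 2 < 3 < 4 < 5 < 6 < 7 < 8 < 9. Listing each simplex with vertices in this order, K has dimension 2 with simplices:

  0-simplices (10): [0], [1], [2], [3], [4], [5], [6], [7], [8], [9]
  1-simplices (15): [0,6], [1,3], [1,4], [1,7], [2,3], [2,4], [2,5], [3,5], [3,9], [4,7], [4,8], [4,9], [6,8], [6,9], [7,8]
  2-simplices (3): [1,4,7], [2,3,5], [4,7,8]

giving chain groups C_0 ≅ Z^10, C_1 ≅ Z^15, C_2 ≅ Z^3.

∂_1: C_1 → C_0 is given by ∂[p,q] = [q] − [p]. For instance
  ∂[6,9] = [9] − [6].
The resulting 10×15 matrix has rank 9, and its Smith normal form has invariant factors (1,1,1,1,1,1,1,1,1).

∂_2: C_2 → C_1 maps a triangle to the signed sum of its edges. For instance
  ∂[1,4,7] = [4,7] − [1,7] + [1,4],
  ∂[2,3,5] = [3,5] − [2,5] + [2,3].
This gives a 15×3 integer matrix of rank 3; reducing to Smith normal form yields diagonal entries (1,1,1).

Now H_k = ker ∂_k / im ∂_{k+1}, so:

  H_0: rank C_0 − rank ∂_1 = 10 − 9 = 1, and the invariant factors of ∂_1 are all 1, so H_0 = Z.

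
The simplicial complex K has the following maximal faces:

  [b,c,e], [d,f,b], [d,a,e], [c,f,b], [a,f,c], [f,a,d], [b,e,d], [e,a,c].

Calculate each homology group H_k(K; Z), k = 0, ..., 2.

We work with the vertex ordering a < b < c < d < e < f. The simplices of K, each written with vertices in increasing order, are:

  0-simplices (6): a, b, c, d, e, f
  1-simplices (12): ac, ad, ae, af, bc, bd, be, bf, ce, cf, de, df
  2-simplices (8): ace, acf, ade, adf, bce, bcf, bde, bdf

giving chain groups C_0 ≅ Z^6, C_1 ≅ Z^12, C_2 ≅ Z^8.

∂_1: C_1 → C_0 is given by ∂[p,q] = [q] − [p]. For instance
  ∂cf = f − c.
The 6×12 boundary matrix has rank 5 and Smith normal form diag(1,1,1,1,1).

∂_2: C_2 → C_1 maps a triangle to the signed sum of its edges. For instance
  ∂acf = cf − af + ac,
  ∂bdf = df − bf + bd.
The resulting 12×8 matrix has rank 7, and its Smith normal form has invariant factors (1,1,1,1,1,1,1).

Now H_k = ker ∂_k / im ∂_{k+1}, so:

  H_0: rank C_0 − rank ∂_1 = 6 − 5 = 1, and the invariant factors of ∂_1 are all 1, so H_0 ≅ Z.
  H_1: rank ker ∂_1 − rank ∂_2 = (12 − 5) − 7 = 0, and the invariant factors of ∂_2 are all 1, so H_1 ≅ 0.
  H_2: rank ker ∂_2 − rank ∂_3 = (8 − 7) − 0 = 1, and there is no ∂_3, so H_2 ≅ Z.

H_0 ≅ Z,  H_1 = 0,  H_2 ≅ Z.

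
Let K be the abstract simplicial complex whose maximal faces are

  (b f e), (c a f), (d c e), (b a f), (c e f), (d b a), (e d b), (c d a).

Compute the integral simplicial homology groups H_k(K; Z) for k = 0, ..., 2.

K has 6 vertices, 12 edges, 8 triangles.
rank ∂_0 = 0, rank ∂_1 = 5 ⇒ b_0 = 6 − 0 − 5 = 1; all invariant factors of ∂_1 are 1 so no torsion. So H_0 = Z.
rank ∂_1 = 5, rank ∂_2 = 7 ⇒ b_1 = 12 − 5 − 7 = 0; all invariant factors of ∂_2 are 1 so no torsion. So H_1 = 0.
rank ∂_2 = 7, rank ∂_3 = 0 ⇒ b_2 = 8 − 7 − 0 = 1. So H_2 = Z.

H_0 = Z,  H_1 = 0,  H_2 = Z.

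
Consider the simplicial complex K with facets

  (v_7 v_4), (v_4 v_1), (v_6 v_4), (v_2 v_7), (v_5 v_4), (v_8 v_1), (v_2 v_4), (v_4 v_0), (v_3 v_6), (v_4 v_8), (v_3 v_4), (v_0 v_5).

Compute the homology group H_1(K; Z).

H_1 = Z^4.

Fix the vertex order v_0 < v_1 < v_2 < v_3 < v_4 < v_5 < v_6 < v_7 < v_8 and write every simplex with vertices in increasing order. Then dim K = 1 and the simplices of K are:

  0-simplices (9): [v_0], [v_1], [v_2], [v_3], [v_4], [v_5], [v_6], [v_7], [v_8]
  1-simplices (12): [v_0,v_4], [v_0,v_5], [v_1,v_4], [v_1,v_8], [v_2,v_4], [v_2,v_7], [v_3,v_4], [v_3,v_6], [v_4,v_5], [v_4,v_6], [v_4,v_7], [v_4,v_8]

Hence C_0 ≅ Z^9, C_1 ≅ Z^12.

∂_1: C_1 → C_0 maps an edge to its endpoints' difference, ∂[p,q] = q − p. For instance
  ∂[v_1,v_4] = [v_4] − [v_1].
As a 9×12 matrix over Z this has rank 8, with invariant factors (1,1,1,1,1,1,1,1).

Computing H_k = (kernel of ∂_k) / (image of ∂_{k+1}):

  H_1: rank ker ∂_1 − rank ∂_2 = (12 − 8) − 0 = 4, and there is no ∂_2, so H_1 ≅ Z^4.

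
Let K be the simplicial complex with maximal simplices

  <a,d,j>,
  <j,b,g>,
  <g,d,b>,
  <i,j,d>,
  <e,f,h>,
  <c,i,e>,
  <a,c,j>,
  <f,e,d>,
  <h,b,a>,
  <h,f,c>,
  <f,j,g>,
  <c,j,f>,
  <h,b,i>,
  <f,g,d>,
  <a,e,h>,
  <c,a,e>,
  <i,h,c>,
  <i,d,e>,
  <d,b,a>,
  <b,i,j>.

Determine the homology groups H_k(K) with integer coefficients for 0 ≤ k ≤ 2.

H_0 = Z,  H_1 = Z ⊕ Z/2Z,  H_2 = 0.

K has 10 vertices, 30 edges, 20 triangles.
rank ∂_0 = 0, rank ∂_1 = 9 ⇒ b_0 = 10 − 0 − 9 = 1; all invariant factors of ∂_1 are 1 so no torsion. So H_0 = Z.
rank ∂_1 = 9, rank ∂_2 = 20 ⇒ b_1 = 30 − 9 − 20 = 1; ∂_2 has invariant factor(s) [2] giving torsion. So H_1 = Z ⊕ Z/2Z.
rank ∂_2 = 20, rank ∂_3 = 0 ⇒ b_2 = 20 − 20 − 0 = 0. So H_2 = 0.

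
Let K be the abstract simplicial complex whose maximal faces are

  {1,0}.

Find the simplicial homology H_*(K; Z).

We work with the vertex ordering 0 < 1. The simplices of K, each written with vertices in increasing order, are:

  0-simplices (2): [0], [1]
  1-simplices (1): [0,1]

Hence C_0 ≅ Z^2, C_1 ≅ Z^1.

∂_1: C_1 → C_0 maps an edge to its endpoints' difference, ∂[p,q] = q − p. For instance
  ∂[0,1] = [1] − [0].
The resulting 2×1 matrix has rank 1, and its Smith normal form has invariant factors (1).

Now H_k = ker ∂_k / im ∂_{k+1}, so:

  H_0: rank C_0 − rank ∂_1 = 2 − 1 = 1, and the invariant factors of ∂_1 are all 1, so H_0 = Z.
  H_1: rank ker ∂_1 − rank ∂_2 = (1 − 1) − 0 = 0, and there is no ∂_2, so H_1 = 0.

H_0 = Z,  H_1 = 0.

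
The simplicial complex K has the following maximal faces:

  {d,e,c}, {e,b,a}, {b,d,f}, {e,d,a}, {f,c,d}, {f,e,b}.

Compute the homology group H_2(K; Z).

H_2 = 0.

We work with the vertex ordering a < b < c < d < e < f. The simplices of K, each written with vertices in increasing order, are:

  0-simplices (6): a, b, c, d, e, f
  1-simplices (12): ab, ad, ae, bd, be, bf, cd, ce, cf, de, df, ef
  2-simplices (6): abe, ade, bdf, bef, cde, cdf

so the chain groups are C_0 ≅ Z^6, C_1 ≅ Z^12, C_2 ≅ Z^6.

Boundary ∂_1: C_1 → C_0 sends each edge [p,q] (with p < q) to q − p. For instance
  ∂de = e − d.
As a 6×12 matrix over Z this has rank 5, with invariant factors (1,1,1,1,1).

Boundary ∂_2: C_2 → C_1 maps a triangle to the signed sum of its edges. For instance
  ∂cde = de − ce + cd,
  ∂bdf = df − bf + bd.
The 12×6 boundary matrix has rank 6 and Smith normal form diag(1,1,1,1,1,1).

Now H_k = ker ∂_k / im ∂_{k+1}, so:

  H_2: rank ker ∂_2 − rank ∂_3 = (6 − 6) − 0 = 0, and there is no ∂_3, so H_2 ≅ 0.

(K is a triangulation of the cylinder S^1 x I.)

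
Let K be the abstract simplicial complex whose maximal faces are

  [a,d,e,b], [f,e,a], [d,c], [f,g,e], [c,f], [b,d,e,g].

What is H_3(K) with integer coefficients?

H_3 = 0.

Order the vertices as a < b < c < d < e < f < g. Listing each simplex with vertices in this order, K has dimension 3 with simplices:

  0-simplices (7): a, b, c, d, e, f, g
  1-simplices (14): ab, ad, ae, af, bd, be, bg, cd, cf, de, dg, ef, eg, fg
  2-simplices (9): abd, abe, ade, aef, bde, bdg, beg, deg, efg
  3-simplices (2): abde, bdeg

giving chain groups C_0 ≅ Z^7, C_1 ≅ Z^14, C_2 ≅ Z^9, C_3 ≅ Z^2.

∂_1: C_1 → C_0 sends each edge [p,q] (with p < q) to q − p. For instance
  ∂be = e − b.
This gives a 7×14 integer matrix of rank 6; reducing to Smith normal form yields diagonal entries (1,1,1,1,1,1).

Boundary ∂_2: C_2 → C_1 sends each 2-simplex [p,q,r] to [q,r] − [p,r] + [p,q]. For instance
  ∂deg = eg − dg + de,
  ∂abe = be − ae + ab.
This gives a 14×9 integer matrix of rank 7; reducing to Smith normal form yields diagonal entries (1,1,1,1,1,1,1).

The boundary map ∂_3: C_3 → C_2 sends each 3-simplex σ to the alternating sum Σ_i (−1)^i (σ with its i-th vertex removed). For instance
  ∂bdeg = deg − beg + bdg − bde,
  ∂abde = bde − ade + abe − abd.
The resulting 9×2 matrix has rank 2, and its Smith normal form has invariant factors (1,1).

Reading off H_k = ker ∂_k / im ∂_{k+1}:

  H_3: rank ker ∂_3 − rank ∂_4 = (2 − 2) − 0 = 0, and there is no ∂_4, so H_3 = 0.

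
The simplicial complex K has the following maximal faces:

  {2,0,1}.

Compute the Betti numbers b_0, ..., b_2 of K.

b_0 = 1, b_1 = 0, b_2 = 0.

Fix the vertex order 0 < 1 < 2 and write every simplex with vertices in increasing order. Then dim K = 2 and the simplices of K are:

  0-simplices (3): [0], [1], [2]
  1-simplices (3): [0,1], [0,2], [1,2]
  2-simplices (1): [0,1,2]

so the chain groups are C_0 ≅ Z^3, C_1 ≅ Z^3, C_2 ≅ Z^1.

The boundary map ∂_1: C_1 → C_0 is given by ∂[p,q] = [q] − [p]. For instance
  ∂[0,1] = [1] − [0].
The resulting 3×3 matrix has rank 2, and its Smith normal form has invariant factors (1,1).

The boundary map ∂_2: C_2 → C_1 sends each 2-simplex [p,q,r] to [q,r] − [p,r] + [p,q]. For instance
  ∂[0,1,2] = [1,2] − [0,2] + [0,1].
The resulting 3×1 matrix has rank 1, and its Smith normal form has invariant factors (1).

Now H_k = ker ∂_k / im ∂_{k+1}, so:

  H_0: rank C_0 − rank ∂_1 = 3 − 2 = 1, and the invariant factors of ∂_1 are all 1, so H_0 ≅ Z.
  H_1: rank ker ∂_1 − rank ∂_2 = (3 − 2) − 1 = 0, and the invariant factors of ∂_2 are all 1, so H_1 ≅ 0.
  H_2: rank ker ∂_2 − rank ∂_3 = (1 − 1) − 0 = 0, and there is no ∂_3, so H_2 ≅ 0.

Hence the Betti numbers are b_0 = 1, b_1 = 0, b_2 = 0.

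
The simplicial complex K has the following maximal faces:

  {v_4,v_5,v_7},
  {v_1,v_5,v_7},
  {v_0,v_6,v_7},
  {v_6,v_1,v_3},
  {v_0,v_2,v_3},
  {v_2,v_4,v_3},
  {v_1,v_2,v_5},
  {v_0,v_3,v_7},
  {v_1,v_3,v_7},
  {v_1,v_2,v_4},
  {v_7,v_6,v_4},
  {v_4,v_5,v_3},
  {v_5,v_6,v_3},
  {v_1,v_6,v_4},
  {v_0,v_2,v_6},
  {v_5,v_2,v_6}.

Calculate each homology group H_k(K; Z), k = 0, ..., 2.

H_0 = Z,  H_1 = Z^2,  H_2 = Z.

We work with the vertex ordering v_0 < v_1 < v_2 < v_3 < v_4 < v_5 < v_6 < v_7. The simplices of K, each written with vertices in increasing order, are:

  0-simplices (8): [v_0], [v_1], [v_2], [v_3], [v_4], [v_5], [v_6], [v_7]
  1-simplices (24): (24 of them)
  2-simplices (16): (16 of them)

so the chain groups are C_0 ≅ Z^8, C_1 ≅ Z^24, C_2 ≅ Z^16.

∂_1: C_1 → C_0 is given by ∂[p,q] = [q] − [p]. For instance
  ∂[v_3,v_6] = [v_6] − [v_3].
As a 8×24 matrix over Z this has rank 7, with invariant factors (1,1,1,1,1,1,1).

The boundary map ∂_2: C_2 → C_1 maps a triangle to the signed sum of its edges. For instance
  ∂[v_1,v_2,v_4] = [v_2,v_4] − [v_1,v_4] + [v_1,v_2],
  ∂[v_1,v_3,v_7] = [v_3,v_7] − [v_1,v_7] + [v_1,v_3].
The resulting 24×16 matrix has rank 15, and its Smith normal form has invariant factors (1,1,1,1,1,1,1,1,1,1,1,1,1,1,1).

Computing H_k = (kernel of ∂_k) / (image of ∂_{k+1}):

  H_0: rank C_0 − rank ∂_1 = 8 − 7 = 1, and the invariant factors of ∂_1 are all 1, so H_0 ≅ Z.
  H_1: rank ker ∂_1 − rank ∂_2 = (24 − 7) − 15 = 2, and the invariant factors of ∂_2 are all 1, so H_1 ≅ Z^2.
  H_2: rank ker ∂_2 − rank ∂_3 = (16 − 15) − 0 = 1, and there is no ∂_3, so H_2 ≅ Z.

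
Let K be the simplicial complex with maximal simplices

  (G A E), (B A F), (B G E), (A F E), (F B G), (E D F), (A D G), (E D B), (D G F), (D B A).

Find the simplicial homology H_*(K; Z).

H_0 ≅ Z,  H_1 ≅ Z/2,  H_2 = 0.

Take the total order A < B < D < E < F < G on the vertex set. Then K (dimension 2) consists of the simplices:

  0-simplices (6): A, B, D, E, F, G
  1-simplices (15): AB, AD, AE, AF, AG, BD, BE, BF, BG, DE, DF, DG, EF, EG, FG
  2-simplices (10): ABD, ABF, ADG, AEF, AEG, BDE, BEG, BFG, DEF, DFG

giving chain groups C_0 ≅ Z^6, C_1 ≅ Z^15, C_2 ≅ Z^10.

The boundary map ∂_1: C_1 → C_0 maps an edge to its endpoints' difference, ∂[p,q] = q − p. For instance
  ∂AF = F − A.
As a 6×15 matrix over Z this has rank 5, with invariant factors (1,1,1,1,1).

The boundary map ∂_2: C_2 → C_1 maps a triangle to the signed sum of its edges. For instance
  ∂ADG = DG − AG + AD,
  ∂BEG = EG − BG + BE.
As a 15×10 matrix over Z this has rank 10, with invariant factors (1,1,1,1,1,1,1,1,1,2).

Computing H_k = (kernel of ∂_k) / (image of ∂_{k+1}):

  H_0: rank C_0 − rank ∂_1 = 6 − 5 = 1, and the invariant factors of ∂_1 are all 1, so H_0 = Z.
  H_1: rank ker ∂_1 − rank ∂_2 = (15 − 5) − 10 = 0, and ∂_2 has invariant factor 2 > 1, so H_1 = Z/2.
  H_2: rank ker ∂_2 − rank ∂_3 = (10 − 10) − 0 = 0, and there is no ∂_3, so H_2 = 0.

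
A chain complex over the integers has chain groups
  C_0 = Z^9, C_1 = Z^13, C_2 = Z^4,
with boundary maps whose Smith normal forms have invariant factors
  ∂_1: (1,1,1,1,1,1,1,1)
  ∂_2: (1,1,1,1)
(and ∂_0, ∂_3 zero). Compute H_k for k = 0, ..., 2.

H_0 ≅ Z,  H_1 ≅ Z,  H_2 = 0.

H_0: b_0 = 9 − 0 − 8 = 1; torsion from ∂_1 factors > 1: none. So H_0 ≅ Z.
H_1: b_1 = 13 − 8 − 4 = 1; torsion from ∂_2 factors > 1: none. So H_1 ≅ Z.
H_2: b_2 = 4 − 4 − 0 = 0; torsion from ∂_3 factors > 1: none. So H_2 ≅ 0.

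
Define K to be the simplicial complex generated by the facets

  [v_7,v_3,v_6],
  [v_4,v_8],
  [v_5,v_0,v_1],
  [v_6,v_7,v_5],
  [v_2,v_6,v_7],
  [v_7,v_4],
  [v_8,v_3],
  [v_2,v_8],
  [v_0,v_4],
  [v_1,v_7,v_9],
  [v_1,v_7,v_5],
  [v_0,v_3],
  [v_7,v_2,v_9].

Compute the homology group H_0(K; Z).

We work with the vertex ordering v_0 < v_1 < v_2 < v_3 < v_4 < v_5 < v_6 < v_7 < v_8 < v_9. The simplices of K, each written with vertices in increasing order, are:

  0-simplices (10): [v_0], [v_1], [v_2], [v_3], [v_4], [v_5], [v_6], [v_7], [v_8], [v_9]
  1-simplices (20): (20 of them)
  2-simplices (7): [v_0,v_1,v_5], [v_1,v_5,v_7], [v_1,v_7,v_9], [v_2,v_6,v_7], [v_2,v_7,v_9], [v_3,v_6,v_7], [v_5,v_6,v_7]

so the chain groups are C_0 ≅ Z^10, C_1 ≅ Z^20, C_2 ≅ Z^7.

∂_1: C_1 → C_0 maps an edge to its endpoints' difference, ∂[p,q] = q − p. For instance
  ∂[v_1,v_9] = [v_9] − [v_1].
As a 10×20 matrix over Z this has rank 9, with invariant factors (1,1,1,1,1,1,1,1,1).

∂_2: C_2 → C_1 acts by ∂[p,q,r] = [q,r] − [p,r] + [p,q]. For instance
  ∂[v_5,v_6,v_7] = [v_6,v_7] − [v_5,v_7] + [v_5,v_6],
  ∂[v_1,v_7,v_9] = [v_7,v_9] − [v_1,v_9] + [v_1,v_7].
The resulting 20×7 matrix has rank 7, and its Smith normal form has invariant factors (1,1,1,1,1,1,1).

Reading off H_k = ker ∂_k / im ∂_{k+1}:

  H_0: rank C_0 − rank ∂_1 = 10 − 9 = 1, and the invariant factors of ∂_1 are all 1, so H_0 = Z.

H_0 ≅ Z.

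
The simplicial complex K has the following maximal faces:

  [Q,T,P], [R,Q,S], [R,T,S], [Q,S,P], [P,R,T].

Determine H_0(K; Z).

H_0 = Z.

We work with the vertex ordering P < Q < R < S < T. The simplices of K, each written with vertices in increasing order, are:

  0-simplices (5): P, Q, R, S, T
  1-simplices (10): PQ, PR, PS, PT, QR, QS, QT, RS, RT, ST
  2-simplices (5): PQS, PQT, PRT, QRS, RST

giving chain groups C_0 ≅ Z^5, C_1 ≅ Z^10, C_2 ≅ Z^5.

The boundary map ∂_1: C_1 → C_0 is given by ∂[p,q] = [q] − [p]. For instance
  ∂ST = T − S.
The 5×10 boundary matrix has rank 4 and Smith normal form diag(1,1,1,1).

The boundary map ∂_2: C_2 → C_1 acts by ∂[p,q,r] = [q,r] − [p,r] + [p,q]. For instance
  ∂QRS = RS − QS + QR,
  ∂RST = ST − RT + RS.
The resulting 10×5 matrix has rank 5, and its Smith normal form has invariant factors (1,1,1,1,1).

Computing H_k = (kernel of ∂_k) / (image of ∂_{k+1}):

  H_0: rank C_0 − rank ∂_1 = 5 − 4 = 1, and the invariant factors of ∂_1 are all 1, so H_0 ≅ Z.

(K is a triangulation of the Möbius band.)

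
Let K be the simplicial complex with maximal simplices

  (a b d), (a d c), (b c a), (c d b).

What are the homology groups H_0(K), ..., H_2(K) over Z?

Order the vertices as a < b < c < d. Listing each simplex with vertices in this order, K has dimension 2 with simplices:

  0-simplices (4): a, b, c, d
  1-simplices (6): ab, ac, ad, bc, bd, cd
  2-simplices (4): abc, abd, acd, bcd

Hence C_0 ≅ Z^4, C_1 ≅ Z^6, C_2 ≅ Z^4.

Boundary ∂_1: C_1 → C_0 is given by ∂[p,q] = [q] − [p].
As a 4×6 matrix over Z this has rank 3, with invariant factors (1,1,1).

Boundary ∂_2: C_2 → C_1 sends each 2-simplex [p,q,r] to [q,r] − [p,r] + [p,q]. For instance
  ∂abc = bc − ac + ab,
  ∂bcd = cd − bd + bc.
The resulting 6×4 matrix has rank 3, and its Smith normal form has invariant factors (1,1,1).

From H_k ≅ ker(∂_k) / im(∂_{k+1}) we obtain:

  H_0: rank C_0 − rank ∂_1 = 4 − 3 = 1, and the invariant factors of ∂_1 are all 1, so H_0 = Z.
  H_1: rank ker ∂_1 − rank ∂_2 = (6 − 3) − 3 = 0, and the invariant factors of ∂_2 are all 1, so H_1 = 0.
  H_2: rank ker ∂_2 − rank ∂_3 = (4 − 3) − 0 = 1, and there is no ∂_3, so H_2 = Z.

As a check, the Euler characteristic is 4 − 6 + 4 = 2, which agrees with 1 − 0 + 1 = 2.
(K is a triangulation of the 2-sphere S^2.)

H_0 ≅ Z,  H_1 = 0,  H_2 ≅ Z.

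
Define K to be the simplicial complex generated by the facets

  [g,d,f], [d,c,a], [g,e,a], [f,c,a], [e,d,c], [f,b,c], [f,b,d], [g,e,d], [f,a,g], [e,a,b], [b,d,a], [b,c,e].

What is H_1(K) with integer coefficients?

H_1 = Z/2.

K has 7 vertices, 18 edges, 12 triangles.
rank ∂_1 = 6, rank ∂_2 = 12 ⇒ b_1 = 18 − 6 − 12 = 0; ∂_2 has invariant factor(s) [2] giving torsion. So H_1 = Z/2.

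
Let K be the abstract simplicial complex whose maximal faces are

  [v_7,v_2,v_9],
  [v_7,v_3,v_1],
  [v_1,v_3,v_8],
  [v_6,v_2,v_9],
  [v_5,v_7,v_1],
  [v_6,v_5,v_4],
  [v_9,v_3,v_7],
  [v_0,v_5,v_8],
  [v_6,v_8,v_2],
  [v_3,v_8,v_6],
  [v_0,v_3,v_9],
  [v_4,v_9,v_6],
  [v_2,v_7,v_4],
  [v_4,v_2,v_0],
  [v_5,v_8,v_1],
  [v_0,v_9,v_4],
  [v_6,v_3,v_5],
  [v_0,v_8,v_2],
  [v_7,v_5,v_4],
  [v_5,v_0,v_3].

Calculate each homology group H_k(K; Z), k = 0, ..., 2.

H_0 ≅ Z,  H_1 ≅ Z ⊕ Z/2,  H_2 = 0.

We work with the vertex ordering v_0 < v_1 < v_2 < v_3 < v_4 < v_5 < v_6 < v_7 < v_8 < v_9. The simplices of K, each written with vertices in increasing order, are:

  0-simplices (10): [v_0], [v_1], [v_2], [v_3], [v_4], [v_5], [v_6], [v_7], [v_8], [v_9]
  1-simplices (30): (30 of them)
  2-simplices (20): (20 of them)

Hence C_0 ≅ Z^10, C_1 ≅ Z^30, C_2 ≅ Z^20.

∂_1: C_1 → C_0 sends each edge [p,q] (with p < q) to q − p. For instance
  ∂[v_0,v_2] = [v_2] − [v_0].
The resulting 10×30 matrix has rank 9, and its Smith normal form has invariant factors (1,1,1,1,1,1,1,1,1).

The boundary map ∂_2: C_2 → C_1 sends each 2-simplex [p,q,r] to [q,r] − [p,r] + [p,q]. For instance
  ∂[v_0,v_3,v_9] = [v_3,v_9] − [v_0,v_9] + [v_0,v_3],
  ∂[v_1,v_3,v_8] = [v_3,v_8] − [v_1,v_8] + [v_1,v_3].
The resulting 30×20 matrix has rank 20, and its Smith normal form has invariant factors (1,1,1,1,1,1,1,1,1,1,1,1,1,1,1,1,1,1,1,2).

Reading off H_k = ker ∂_k / im ∂_{k+1}:

  H_0: rank C_0 − rank ∂_1 = 10 − 9 = 1, and the invariant factors of ∂_1 are all 1, so H_0 = Z.
  H_1: rank ker ∂_1 − rank ∂_2 = (30 − 9) − 20 = 1, and ∂_2 has invariant factor 2 > 1, so H_1 = Z ⊕ Z/2.
  H_2: rank ker ∂_2 − rank ∂_3 = (20 − 20) − 0 = 0, and there is no ∂_3, so H_2 = 0.

As a check, the Euler characteristic is 10 − 30 + 20 = 0, which agrees with 1 − 1 + 0 = 0.
(K is a triangulation of the Klein bottle.)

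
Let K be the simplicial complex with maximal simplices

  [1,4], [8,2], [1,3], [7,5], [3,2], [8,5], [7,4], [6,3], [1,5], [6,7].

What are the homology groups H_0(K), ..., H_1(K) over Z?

H_0 ≅ Z,  H_1 ≅ Z^3.

Take the total order 1 < 2 < 3 < 4 < 5 < 6 < 7 < 8 on the vertex set. Then K (dimension 1) consists of the simplices:

  0-simplices (8): [1], [2], [3], [4], [5], [6], [7], [8]
  1-simplices (10): [1,3], [1,4], [1,5], [2,3], [2,8], [3,6], [4,7], [5,7], [5,8], [6,7]

so the chain groups are C_0 ≅ Z^8, C_1 ≅ Z^10.

∂_1: C_1 → C_0 maps an edge to its endpoints' difference, ∂[p,q] = q − p. For instance
  ∂[1,4] = [4] − [1].
The resulting 8×10 matrix has rank 7, and its Smith normal form has invariant factors (1,1,1,1,1,1,1).

Computing H_k = (kernel of ∂_k) / (image of ∂_{k+1}):

  H_0: rank C_0 − rank ∂_1 = 8 − 7 = 1, and the invariant factors of ∂_1 are all 1, so H_0 = Z.
  H_1: rank ker ∂_1 − rank ∂_2 = (10 − 7) − 0 = 3, and there is no ∂_2, so H_1 = Z^3.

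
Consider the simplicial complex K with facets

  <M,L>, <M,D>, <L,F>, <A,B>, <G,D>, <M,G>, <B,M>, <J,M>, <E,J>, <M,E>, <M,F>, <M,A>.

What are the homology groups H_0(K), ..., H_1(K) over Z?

H_0 ≅ Z,  H_1 ≅ Z^4.

Take the total order A < B < D < E < F < G < J < L < M on the vertex set. Then K (dimension 1) consists of the simplices:

  0-simplices (9): A, B, D, E, F, G, J, L, M
  1-simplices (12): AB, AM, BM, DG, DM, EJ, EM, FL, FM, GM, JM, LM

so the chain groups are C_0 ≅ Z^9, C_1 ≅ Z^12.

∂_1: C_1 → C_0 maps an edge to its endpoints' difference, ∂[p,q] = q − p. For instance
  ∂JM = M − J.
The resulting 9×12 matrix has rank 8, and its Smith normal form has invariant factors (1,1,1,1,1,1,1,1).

Reading off H_k = ker ∂_k / im ∂_{k+1}:

  H_0: rank C_0 − rank ∂_1 = 9 − 8 = 1, and the invariant factors of ∂_1 are all 1, so H_0 ≅ Z.
  H_1: rank ker ∂_1 − rank ∂_2 = (12 − 8) − 0 = 4, and there is no ∂_2, so H_1 ≅ Z^4.

(K is a triangulation of a wedge of 4 circles.)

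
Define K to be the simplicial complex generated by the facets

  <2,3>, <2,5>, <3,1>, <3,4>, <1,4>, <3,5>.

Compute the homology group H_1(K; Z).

H_1 = Z^2.

Order the vertices as 1 < 2 < 3 < 4 < 5. Listing each simplex with vertices in this order, K has dimension 1 with simplices:

  0-simplices (5): [1], [2], [3], [4], [5]
  1-simplices (6): [1,3], [1,4], [2,3], [2,5], [3,4], [3,5]

giving chain groups C_0 ≅ Z^5, C_1 ≅ Z^6.

Boundary ∂_1: C_1 → C_0 is given by ∂[p,q] = [q] − [p].
This gives a 5×6 integer matrix of rank 4; reducing to Smith normal form yields diagonal entries (1,1,1,1).

Computing H_k = (kernel of ∂_k) / (image of ∂_{k+1}):

  H_1: rank ker ∂_1 − rank ∂_2 = (6 − 4) − 0 = 2, and there is no ∂_2, so H_1 ≅ Z^2.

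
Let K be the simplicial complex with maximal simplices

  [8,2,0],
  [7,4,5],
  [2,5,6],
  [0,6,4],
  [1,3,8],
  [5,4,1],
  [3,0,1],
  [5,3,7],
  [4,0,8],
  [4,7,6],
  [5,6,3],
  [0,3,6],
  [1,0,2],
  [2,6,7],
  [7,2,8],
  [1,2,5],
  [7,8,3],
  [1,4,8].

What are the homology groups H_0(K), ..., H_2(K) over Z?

K has 9 vertices, 27 edges, 18 triangles.
rank ∂_0 = 0, rank ∂_1 = 8 ⇒ b_0 = 9 − 0 − 8 = 1; all invariant factors of ∂_1 are 1 so no torsion. So H_0 ≅ Z.
rank ∂_1 = 8, rank ∂_2 = 18 ⇒ b_1 = 27 − 8 − 18 = 1; ∂_2 has invariant factor(s) [2] giving torsion. So H_1 ≅ Z × Z/2.
rank ∂_2 = 18, rank ∂_3 = 0 ⇒ b_2 = 18 − 18 − 0 = 0. So H_2 ≅ 0.

H_0 = Z,  H_1 = Z × Z/2,  H_2 = 0.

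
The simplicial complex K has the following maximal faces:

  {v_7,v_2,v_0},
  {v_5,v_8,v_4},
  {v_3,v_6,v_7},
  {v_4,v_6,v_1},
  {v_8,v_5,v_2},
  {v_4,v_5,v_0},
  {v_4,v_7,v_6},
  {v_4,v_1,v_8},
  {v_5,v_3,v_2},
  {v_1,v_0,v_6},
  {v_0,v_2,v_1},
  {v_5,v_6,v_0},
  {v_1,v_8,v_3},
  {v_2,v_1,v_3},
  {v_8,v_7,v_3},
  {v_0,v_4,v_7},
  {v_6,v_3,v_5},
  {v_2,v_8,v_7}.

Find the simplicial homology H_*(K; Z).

Take the total order v_0 < v_1 < v_2 < v_3 < v_4 < v_5 < v_6 < v_7 < v_8 on the vertex set. Then K (dimension 2) consists of the simplices:

  0-simplices (9): [v_0], [v_1], [v_2], [v_3], [v_4], [v_5], [v_6], [v_7], [v_8]
  1-simplices (27): (27 of them)
  2-simplices (18): (18 of them)

Hence C_0 ≅ Z^9, C_1 ≅ Z^27, C_2 ≅ Z^18.

Boundary ∂_1: C_1 → C_0 maps an edge to its endpoints' difference, ∂[p,q] = q − p. For instance
  ∂[v_0,v_6] = [v_6] − [v_0].
This gives a 9×27 integer matrix of rank 8; reducing to Smith normal form yields diagonal entries (1,1,1,1,1,1,1,1).

∂_2: C_2 → C_1 sends each 2-simplex [p,q,r] to [q,r] − [p,r] + [p,q]. For instance
  ∂[v_2,v_3,v_5] = [v_3,v_5] − [v_2,v_5] + [v_2,v_3],
  ∂[v_1,v_4,v_8] = [v_4,v_8] − [v_1,v_8] + [v_1,v_4].
This gives a 27×18 integer matrix of rank 18; reducing to Smith normal form yields diagonal entries (1,1,1,1,1,1,1,1,1,1,1,1,1,1,1,1,1,2).

Reading off H_k = ker ∂_k / im ∂_{k+1}:

  H_0: rank C_0 − rank ∂_1 = 9 − 8 = 1, and the invariant factors of ∂_1 are all 1, so H_0 = Z.
  H_1: rank ker ∂_1 − rank ∂_2 = (27 − 8) − 18 = 1, and ∂_2 has invariant factor 2 > 1, so H_1 = Z × Z/2.
  H_2: rank ker ∂_2 − rank ∂_3 = (18 − 18) − 0 = 0, and there is no ∂_3, so H_2 = 0.

(K is a triangulation of the Klein bottle.)

H_0 ≅ Z,  H_1 ≅ Z × Z/2,  H_2 = 0.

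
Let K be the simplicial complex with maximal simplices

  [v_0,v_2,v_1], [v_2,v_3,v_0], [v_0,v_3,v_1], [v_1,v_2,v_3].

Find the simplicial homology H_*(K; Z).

Take the total order v_0 < v_1 < v_2 < v_3 on the vertex set. Then K (dimension 2) consists of the simplices:

  0-simplices (4): [v_0], [v_1], [v_2], [v_3]
  1-simplices (6): [v_0,v_1], [v_0,v_2], [v_0,v_3], [v_1,v_2], [v_1,v_3], [v_2,v_3]
  2-simplices (4): [v_0,v_1,v_2], [v_0,v_1,v_3], [v_0,v_2,v_3], [v_1,v_2,v_3]

so the chain groups are C_0 ≅ Z^4, C_1 ≅ Z^6, C_2 ≅ Z^4.

Boundary ∂_1: C_1 → C_0 is given by ∂[p,q] = [q] − [p].
This gives a 4×6 integer matrix of rank 3; reducing to Smith normal form yields diagonal entries (1,1,1).

∂_2: C_2 → C_1 maps a triangle to the signed sum of its edges. For instance
  ∂[v_0,v_2,v_3] = [v_2,v_3] − [v_0,v_3] + [v_0,v_2],
  ∂[v_1,v_2,v_3] = [v_2,v_3] − [v_1,v_3] + [v_1,v_2].
This gives a 6×4 integer matrix of rank 3; reducing to Smith normal form yields diagonal entries (1,1,1).

Reading off H_k = ker ∂_k / im ∂_{k+1}:

  H_0: rank C_0 − rank ∂_1 = 4 − 3 = 1, and the invariant factors of ∂_1 are all 1, so H_0 = Z.
  H_1: rank ker ∂_1 − rank ∂_2 = (6 − 3) − 3 = 0, and the invariant factors of ∂_2 are all 1, so H_1 = 0.
  H_2: rank ker ∂_2 − rank ∂_3 = (4 − 3) − 0 = 1, and there is no ∂_3, so H_2 = Z.

(K is a triangulation of the 2-sphere S^2.)

H_0 ≅ Z,  H_1 = 0,  H_2 ≅ Z.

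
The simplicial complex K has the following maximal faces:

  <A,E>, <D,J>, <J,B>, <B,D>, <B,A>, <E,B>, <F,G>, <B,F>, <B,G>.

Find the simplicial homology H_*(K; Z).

H_0 = Z,  H_1 = Z^3.

Order the vertices as A < B < D < E < F < G < J. Listing each simplex with vertices in this order, K has dimension 1 with simplices:

  0-simplices (7): A, B, D, E, F, G, J
  1-simplices (9): AB, AE, BD, BE, BF, BG, BJ, DJ, FG

so the chain groups are C_0 ≅ Z^7, C_1 ≅ Z^9.

Boundary ∂_1: C_1 → C_0 sends each edge [p,q] (with p < q) to q − p.
The resulting 7×9 matrix has rank 6, and its Smith normal form has invariant factors (1,1,1,1,1,1).

Computing H_k = (kernel of ∂_k) / (image of ∂_{k+1}):

  H_0: rank C_0 − rank ∂_1 = 7 − 6 = 1, and the invariant factors of ∂_1 are all 1, so H_0 = Z.
  H_1: rank ker ∂_1 − rank ∂_2 = (9 − 6) − 0 = 3, and there is no ∂_2, so H_1 = Z^3.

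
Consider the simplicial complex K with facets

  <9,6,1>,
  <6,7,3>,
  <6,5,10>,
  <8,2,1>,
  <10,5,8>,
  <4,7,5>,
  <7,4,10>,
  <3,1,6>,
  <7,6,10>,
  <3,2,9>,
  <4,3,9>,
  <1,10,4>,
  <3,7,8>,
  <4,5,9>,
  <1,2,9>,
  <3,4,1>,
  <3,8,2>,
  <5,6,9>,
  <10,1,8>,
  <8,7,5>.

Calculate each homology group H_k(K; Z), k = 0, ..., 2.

Order the vertices as 1 < 2 < 3 < 4 < 5 < 6 < 7 < 8 < 9 < 10. Listing each simplex with vertices in this order, K has dimension 2 with simplices:

  0-simplices (10): [1], [2], [3], [4], [5], [6], [7], [8], [9], [10]
  1-simplices (30): (30 of them)
  2-simplices (20): (20 of them)

Hence C_0 ≅ Z^10, C_1 ≅ Z^30, C_2 ≅ Z^20.

Boundary ∂_1: C_1 → C_0 sends each edge [p,q] (with p < q) to q − p.
The 10×30 boundary matrix has rank 9 and Smith normal form diag(1,1,1,1,1,1,1,1,1).

The boundary map ∂_2: C_2 → C_1 maps a triangle to the signed sum of its edges. For instance
  ∂[5,6,10] = [6,10] − [5,10] + [5,6],
  ∂[3,4,9] = [4,9] − [3,9] + [3,4].
The resulting 30×20 matrix has rank 20, and its Smith normal form has invariant factors (1,1,1,1,1,1,1,1,1,1,1,1,1,1,1,1,1,1,1,2).

From H_k ≅ ker(∂_k) / im(∂_{k+1}) we obtain:

  H_0: rank C_0 − rank ∂_1 = 10 − 9 = 1, and the invariant factors of ∂_1 are all 1, so H_0 = Z.
  H_1: rank ker ∂_1 − rank ∂_2 = (30 − 9) − 20 = 1, and ∂_2 has invariant factor 2 > 1, so H_1 = Z ⊕ Z/2.
  H_2: rank ker ∂_2 − rank ∂_3 = (20 − 20) − 0 = 0, and there is no ∂_3, so H_2 = 0.

As a check, the Euler characteristic is 10 − 30 + 20 = 0, which agrees with 1 − 1 + 0 = 0.

H_0 = Z,  H_1 = Z ⊕ Z/2,  H_2 = 0.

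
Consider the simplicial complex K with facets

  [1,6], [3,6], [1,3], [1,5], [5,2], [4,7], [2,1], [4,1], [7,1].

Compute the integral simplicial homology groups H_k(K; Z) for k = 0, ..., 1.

We work with the vertex ordering 1 < 2 < 3 < 4 < 5 < 6 < 7. The simplices of K, each written with vertices in increasing order, are:

  0-simplices (7): [1], [2], [3], [4], [5], [6], [7]
  1-simplices (9): [1,2], [1,3], [1,4], [1,5], [1,6], [1,7], [2,5], [3,6], [4,7]

giving chain groups C_0 ≅ Z^7, C_1 ≅ Z^9.

The boundary map ∂_1: C_1 → C_0 maps an edge to its endpoints' difference, ∂[p,q] = q − p. For instance
  ∂[3,6] = [6] − [3].
As a 7×9 matrix over Z this has rank 6, with invariant factors (1,1,1,1,1,1).

From H_k ≅ ker(∂_k) / im(∂_{k+1}) we obtain:

  H_0: rank C_0 − rank ∂_1 = 7 − 6 = 1, and the invariant factors of ∂_1 are all 1, so H_0 ≅ Z.
  H_1: rank ker ∂_1 − rank ∂_2 = (9 − 6) − 0 = 3, and there is no ∂_2, so H_1 ≅ Z^3.

(K is a triangulation of a wedge of 3 circles.)

H_0 ≅ Z,  H_1 ≅ Z^3.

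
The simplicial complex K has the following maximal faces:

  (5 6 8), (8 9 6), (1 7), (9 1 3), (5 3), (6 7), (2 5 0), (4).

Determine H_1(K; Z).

Order the vertices as 0 < 1 < 2 < 3 < 4 < 5 < 6 < 7 < 8 < 9. Listing each simplex with vertices in this order, K has dimension 2 with simplices:

  0-simplices (10): [0], [1], [2], [3], [4], [5], [6], [7], [8], [9]
  1-simplices (14): [0,2], [0,5], [1,3], [1,7], [1,9], [2,5], [3,5], [3,9], [5,6], [5,8], [6,7], [6,8], [6,9], [8,9]
  2-simplices (4): [0,2,5], [1,3,9], [5,6,8], [6,8,9]

Hence C_0 ≅ Z^10, C_1 ≅ Z^14, C_2 ≅ Z^4.

∂_1: C_1 → C_0 maps an edge to its endpoints' difference, ∂[p,q] = q − p.
This gives a 10×14 integer matrix of rank 8; reducing to Smith normal form yields diagonal entries (1,1,1,1,1,1,1,1).

Boundary ∂_2: C_2 → C_1 sends each 2-simplex [p,q,r] to [q,r] − [p,r] + [p,q]. For instance
  ∂[6,8,9] = [8,9] − [6,9] + [6,8],
  ∂[1,3,9] = [3,9] − [1,9] + [1,3].
This gives a 14×4 integer matrix of rank 4; reducing to Smith normal form yields diagonal entries (1,1,1,1).

Reading off H_k = ker ∂_k / im ∂_{k+1}:

  H_1: rank ker ∂_1 − rank ∂_2 = (14 − 8) − 4 = 2, and the invariant factors of ∂_2 are all 1, so H_1 = Z^2.

H_1 = Z^2.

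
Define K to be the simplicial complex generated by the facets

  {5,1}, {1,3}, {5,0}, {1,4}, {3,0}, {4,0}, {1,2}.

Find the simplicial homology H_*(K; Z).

H_0 ≅ Z,  H_1 ≅ Z^2.

We work with the vertex ordering 0 < 1 < 2 < 3 < 4 < 5. The simplices of K, each written with vertices in increasing order, are:

  0-simplices (6): [0], [1], [2], [3], [4], [5]
  1-simplices (7): [0,3], [0,4], [0,5], [1,2], [1,3], [1,4], [1,5]

so the chain groups are C_0 ≅ Z^6, C_1 ≅ Z^7.

The boundary map ∂_1: C_1 → C_0 sends each edge [p,q] (with p < q) to q − p. For instance
  ∂[1,3] = [3] − [1].
The resulting 6×7 matrix has rank 5, and its Smith normal form has invariant factors (1,1,1,1,1).

Computing H_k = (kernel of ∂_k) / (image of ∂_{k+1}):

  H_0: rank C_0 − rank ∂_1 = 6 − 5 = 1, and the invariant factors of ∂_1 are all 1, so H_0 = Z.
  H_1: rank ker ∂_1 − rank ∂_2 = (7 − 5) − 0 = 2, and there is no ∂_2, so H_1 = Z^2.

As a check, the Euler characteristic is 6 − 7 = -1, which agrees with 1 − 2 = -1.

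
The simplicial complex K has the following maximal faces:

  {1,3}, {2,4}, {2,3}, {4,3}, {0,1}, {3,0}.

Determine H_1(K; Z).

Fix the vertex order 0 < 1 < 2 < 3 < 4 and write every simplex with vertices in increasing order. Then dim K = 1 and the simplices of K are:

  0-simplices (5): [0], [1], [2], [3], [4]
  1-simplices (6): [0,1], [0,3], [1,3], [2,3], [2,4], [3,4]

so the chain groups are C_0 ≅ Z^5, C_1 ≅ Z^6.

The boundary map ∂_1: C_1 → C_0 sends each edge [p,q] (with p < q) to q − p. For instance
  ∂[0,3] = [3] − [0].
The resulting 5×6 matrix has rank 4, and its Smith normal form has invariant factors (1,1,1,1).

Reading off H_k = ker ∂_k / im ∂_{k+1}:

  H_1: rank ker ∂_1 − rank ∂_2 = (6 − 4) − 0 = 2, and there is no ∂_2, so H_1 ≅ Z^2.

H_1 ≅ Z^2.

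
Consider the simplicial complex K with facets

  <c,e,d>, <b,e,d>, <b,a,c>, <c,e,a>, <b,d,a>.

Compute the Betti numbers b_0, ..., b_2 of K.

Order the vertices as a < b < c < d < e. Listing each simplex with vertices in this order, K has dimension 2 with simplices:

  0-simplices (5): a, b, c, d, e
  1-simplices (10): ab, ac, ad, ae, bc, bd, be, cd, ce, de
  2-simplices (5): abc, abd, ace, bde, cde

Hence C_0 ≅ Z^5, C_1 ≅ Z^10, C_2 ≅ Z^5.

∂_1: C_1 → C_0 maps an edge to its endpoints' difference, ∂[p,q] = q − p. For instance
  ∂cd = d − c.
As a 5×10 matrix over Z this has rank 4, with invariant factors (1,1,1,1).

Boundary ∂_2: C_2 → C_1 maps a triangle to the signed sum of its edges. For instance
  ∂abc = bc − ac + ab,
  ∂ace = ce − ae + ac.
The resulting 10×5 matrix has rank 5, and its Smith normal form has invariant factors (1,1,1,1,1).

Computing H_k = (kernel of ∂_k) / (image of ∂_{k+1}):

  H_0: rank C_0 − rank ∂_1 = 5 − 4 = 1, and the invariant factors of ∂_1 are all 1, so H_0 = Z.
  H_1: rank ker ∂_1 − rank ∂_2 = (10 − 4) − 5 = 1, and the invariant factors of ∂_2 are all 1, so H_1 = Z.
  H_2: rank ker ∂_2 − rank ∂_3 = (5 − 5) − 0 = 0, and there is no ∂_3, so H_2 = 0.

(K is a triangulation of the Möbius band.)

Hence the Betti numbers are b_0 = 1, b_1 = 1, b_2 = 0.

b_0 = 1, b_1 = 1, b_2 = 0.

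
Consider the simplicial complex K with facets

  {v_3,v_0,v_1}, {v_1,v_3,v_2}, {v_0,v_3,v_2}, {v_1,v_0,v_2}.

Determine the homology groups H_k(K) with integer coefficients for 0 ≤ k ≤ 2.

H_0 = Z,  H_1 = 0,  H_2 = Z.

Order the vertices as v_0 < v_1 < v_2 < v_3. Listing each simplex with vertices in this order, K has dimension 2 with simplices:

  0-simplices (4): [v_0], [v_1], [v_2], [v_3]
  1-simplices (6): [v_0,v_1], [v_0,v_2], [v_0,v_3], [v_1,v_2], [v_1,v_3], [v_2,v_3]
  2-simplices (4): [v_0,v_1,v_2], [v_0,v_1,v_3], [v_0,v_2,v_3], [v_1,v_2,v_3]

so the chain groups are C_0 ≅ Z^4, C_1 ≅ Z^6, C_2 ≅ Z^4.

Boundary ∂_1: C_1 → C_0 sends each edge [p,q] (with p < q) to q − p.
This gives a 4×6 integer matrix of rank 3; reducing to Smith normal form yields diagonal entries (1,1,1).

∂_2: C_2 → C_1 sends each 2-simplex [p,q,r] to [q,r] − [p,r] + [p,q]. For instance
  ∂[v_0,v_2,v_3] = [v_2,v_3] − [v_0,v_3] + [v_0,v_2],
  ∂[v_1,v_2,v_3] = [v_2,v_3] − [v_1,v_3] + [v_1,v_2].
This gives a 6×4 integer matrix of rank 3; reducing to Smith normal form yields diagonal entries (1,1,1).

Now H_k = ker ∂_k / im ∂_{k+1}, so:

  H_0: rank C_0 − rank ∂_1 = 4 − 3 = 1, and the invariant factors of ∂_1 are all 1, so H_0 = Z.
  H_1: rank ker ∂_1 − rank ∂_2 = (6 − 3) − 3 = 0, and the invariant factors of ∂_2 are all 1, so H_1 = 0.
  H_2: rank ker ∂_2 − rank ∂_3 = (4 − 3) − 0 = 1, and there is no ∂_3, so H_2 = Z.

(K is a triangulation of the 2-sphere S^2.)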